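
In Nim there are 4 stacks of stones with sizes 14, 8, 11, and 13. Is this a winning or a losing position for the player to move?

Nim-sum: 14 ^ 8 ^ 11 ^ 13 = 0.
The nim-sum is 0, so this is a P-position: the player to move is in a losing position under optimal play.

Losing position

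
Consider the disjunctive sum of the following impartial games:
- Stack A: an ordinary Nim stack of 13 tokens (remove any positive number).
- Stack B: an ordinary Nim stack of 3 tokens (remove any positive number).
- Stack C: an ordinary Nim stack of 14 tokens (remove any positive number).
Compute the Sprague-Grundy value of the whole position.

Stack A is a plain Nim stack of size 13, so its Grundy value is 13.
Stack B is a plain Nim stack of size 3, so its Grundy value is 3.
Stack C is a plain Nim stack of size 14, so its Grundy value is 14.
The value of a disjunctive sum is the nim-sum of the parts.
Combined value = 13 XOR 3 XOR 14 = 0.

0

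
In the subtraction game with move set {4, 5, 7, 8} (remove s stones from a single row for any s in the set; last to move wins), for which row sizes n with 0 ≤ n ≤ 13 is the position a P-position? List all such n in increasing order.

0, 1, 2, 3, 12, 13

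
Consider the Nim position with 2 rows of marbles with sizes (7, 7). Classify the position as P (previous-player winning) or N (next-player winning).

P-position

Bitwise XOR of the heap sizes:
  111  (7)
  111  (7)
  ---
  000  (0)
The nim-sum is 0, so this is a P-position: the player to move is in a losing position under optimal play.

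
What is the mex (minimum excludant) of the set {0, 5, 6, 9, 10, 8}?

0 is in the set but 1 is not, so the mex is 1.

1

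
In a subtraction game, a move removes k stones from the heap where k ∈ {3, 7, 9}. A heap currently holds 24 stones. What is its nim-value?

0

Build the Grundy sequence with g(k) = mex{g(k−s) : s ∈ {3, 7, 9}, s ≤ k}:
k:     0  1  2  3  4  5  6  7  8  9 10 11 12 13 14 15 16 17 18 19 20 21 22 23 24
g(k):  0  0  0  1  1  1  0  2  2  1  3  3  0  2  0  1  0  1  0  1  0  1  0  1  0
So g(24) = 0.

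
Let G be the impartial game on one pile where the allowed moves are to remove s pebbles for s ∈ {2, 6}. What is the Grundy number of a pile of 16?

0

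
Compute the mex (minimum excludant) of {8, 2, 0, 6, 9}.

1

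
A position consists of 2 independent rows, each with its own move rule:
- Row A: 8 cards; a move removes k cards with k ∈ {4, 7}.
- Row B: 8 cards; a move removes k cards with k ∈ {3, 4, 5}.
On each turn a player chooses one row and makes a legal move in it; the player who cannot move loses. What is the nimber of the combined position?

Build the Grundy sequence for row A with g(k) = mex{g(k−s) : s ∈ {4, 7}, s ≤ k}:
g(0) = mex{} = 0
g(1) = mex{} = 0
g(2) = mex{} = 0
g(3) = mex{} = 0
g(4) = mex{0} = 1
g(5) = mex{0} = 1
g(6) = mex{0} = 1
g(7) = mex{0} = 1
g(8) = mex{0,1} = 2
So g(8) = 2.
Grundy values for row B (subtraction set {3, 4, 5}):
g(0) = mex{} = 0
g(1) = mex{} = 0
g(2) = mex{} = 0
g(3) = mex{0} = 1
g(4) = mex{0} = 1
g(5) = mex{0} = 1
g(6) = mex{0,1} = 2
g(7) = mex{0,1} = 2
g(8) = mex{1} = 0
So g(8) = 0.
By the Sprague-Grundy theorem, the Grundy value of a sum of independent games is the XOR of the component values.
Combined value = 2 ⊕ 0 = 2.

2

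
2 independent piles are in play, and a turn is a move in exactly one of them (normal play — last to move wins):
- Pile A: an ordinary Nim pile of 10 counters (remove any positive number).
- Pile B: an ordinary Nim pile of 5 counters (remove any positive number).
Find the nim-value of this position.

Pile A is a plain Nim pile of size 10, so its Grundy value is 10.
Pile B is a plain Nim pile of size 5, so its Grundy value is 5.
The value of a disjunctive sum is the nim-sum of the parts.
Combined value = 10 ⊕ 5 = 15.

15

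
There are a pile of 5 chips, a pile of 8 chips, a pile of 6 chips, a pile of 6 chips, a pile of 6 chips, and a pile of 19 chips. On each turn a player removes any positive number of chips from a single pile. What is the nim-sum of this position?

24

Nim-sum: 5 XOR 8 XOR 6 XOR 6 XOR 6 XOR 19 = 24.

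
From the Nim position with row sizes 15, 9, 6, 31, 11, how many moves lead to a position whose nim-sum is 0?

Nim-sum: 15 ⊕ 9 ⊕ 6 ⊕ 31 ⊕ 11 = 20.
The overall nim-sum is X = 20. A row of size p has a winning move iff p XOR X < p (reduce it to p XOR X).
  15: 15 XOR 20 = 27 ≥ 15 — no move.
  9: 9 XOR 20 = 29 ≥ 9 — no move.
  6: 6 XOR 20 = 18 ≥ 6 — no move.
  31: 31 XOR 20 = 11 < 31 — winning move (to 11).
  11: 11 XOR 20 = 31 ≥ 11 — no move.
That gives 1 winning move.

1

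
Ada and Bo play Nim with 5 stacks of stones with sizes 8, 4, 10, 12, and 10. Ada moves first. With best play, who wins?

Bitwise XOR of the heap sizes:
  1000  (8)
  0100  (4)
  1010  (10)
  1100  (12)
  1010  (10)
  ----
  0000  (0)
The nim-sum is 0, so this is a P-position: the player to move is in a losing position under optimal play; Ada is about to move from it and so loses — Bo wins.

Bo wins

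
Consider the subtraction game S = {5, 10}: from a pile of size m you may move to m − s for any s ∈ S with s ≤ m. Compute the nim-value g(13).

2

Grundy values for subtraction set {5, 10}:
k:     0  1  2  3  4  5  6  7  8  9 10 11 12 13
g(k):  0  0  0  0  0  1  1  1  1  1  2  2  2  2
So g(13) = 2.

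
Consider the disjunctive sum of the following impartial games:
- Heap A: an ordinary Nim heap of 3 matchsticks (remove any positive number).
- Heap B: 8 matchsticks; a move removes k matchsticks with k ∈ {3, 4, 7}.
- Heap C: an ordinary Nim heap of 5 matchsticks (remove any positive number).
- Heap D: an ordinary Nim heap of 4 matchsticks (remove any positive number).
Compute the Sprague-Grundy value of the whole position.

Heap A is a plain Nim heap of size 3, so its Grundy value is 3.
Grundy values for heap B (subtraction set {3, 4, 7}):
k:     0  1  2  3  4  5  6  7  8
g(k):  0  0  0  1  1  1  2  2  2
So g(8) = 2.
Heap C is a plain Nim heap of size 5, so its Grundy value is 5.
Heap D is a plain Nim heap of size 4, so its Grundy value is 4.
The value of a disjunctive sum is the nim-sum of the parts.
Combined value = 3 XOR 2 XOR 5 XOR 4 = 0.

0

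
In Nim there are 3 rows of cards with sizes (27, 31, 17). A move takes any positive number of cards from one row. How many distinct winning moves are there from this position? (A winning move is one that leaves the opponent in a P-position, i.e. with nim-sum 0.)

Write each in binary and XOR column by column:
  11011  (27)
  11111  (31)
  10001  (17)
  -----
  10101  (21)
The overall nim-sum is X = 21. A row of size p has a winning move iff p XOR X < p (reduce it to p XOR X).
  27: 27 XOR 21 = 14 < 27 — winning move (to 14).
  31: 31 XOR 21 = 10 < 31 — winning move (to 10).
  17: 17 XOR 21 = 4 < 17 — winning move (to 4).
That gives 3 winning moves.

3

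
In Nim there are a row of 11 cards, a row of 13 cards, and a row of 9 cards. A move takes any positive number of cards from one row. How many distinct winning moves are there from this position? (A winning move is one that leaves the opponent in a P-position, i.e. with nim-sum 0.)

3

Nim-sum: 11 ⊕ 13 ⊕ 9 = 15.
The overall nim-sum is X = 15. A row of size p has a winning move iff p XOR X < p (reduce it to p XOR X).
  11: 11 XOR 15 = 4 < 11 — winning move (to 4).
  13: 13 XOR 15 = 2 < 13 — winning move (to 2).
  9: 9 XOR 15 = 6 < 9 — winning move (to 6).
That gives 3 winning moves.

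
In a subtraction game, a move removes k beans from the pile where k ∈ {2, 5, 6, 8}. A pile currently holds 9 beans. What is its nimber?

Build the Grundy sequence with g(k) = mex{g(k−s) : s ∈ {2, 5, 6, 8}, s ≤ k}:
k:     0  1  2  3  4  5  6  7  8  9
g(k):  0  0  1  1  0  2  1  3  2  2
So g(9) = 2.

2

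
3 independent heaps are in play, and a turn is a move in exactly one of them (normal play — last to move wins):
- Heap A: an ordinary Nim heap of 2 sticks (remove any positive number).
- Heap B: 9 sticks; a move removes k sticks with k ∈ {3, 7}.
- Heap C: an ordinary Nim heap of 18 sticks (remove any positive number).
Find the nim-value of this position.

Heap A is a plain Nim heap of size 2, so its Grundy value is 2.
Grundy values for heap B (subtraction set {3, 7}):
g(0) = mex{} = 0
g(1) = mex{} = 0
g(2) = mex{} = 0
g(3) = mex{0} = 1
g(4) = mex{0} = 1
g(5) = mex{0} = 1
g(6) = mex{1} = 0
g(7) = mex{0,1} = 2
g(8) = mex{0,1} = 2
g(9) = mex{0} = 1
So g(9) = 1.
Heap C is a plain Nim heap of size 18, so its Grundy value is 18.
The value of a disjunctive sum is the nim-sum of the parts.
Combined value = 2 XOR 1 XOR 18 = 17.

17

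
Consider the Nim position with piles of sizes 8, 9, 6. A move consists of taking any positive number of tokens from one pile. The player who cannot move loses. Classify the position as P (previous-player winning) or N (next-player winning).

N-position

Nim-sum: 8 ⊕ 9 ⊕ 6 = 7.
The nim-sum is 7 ≠ 0, so this is an N-position: the player to move can win.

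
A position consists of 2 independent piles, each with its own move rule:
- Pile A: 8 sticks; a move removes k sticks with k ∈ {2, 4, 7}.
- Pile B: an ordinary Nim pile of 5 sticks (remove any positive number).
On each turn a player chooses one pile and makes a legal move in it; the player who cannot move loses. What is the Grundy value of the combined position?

4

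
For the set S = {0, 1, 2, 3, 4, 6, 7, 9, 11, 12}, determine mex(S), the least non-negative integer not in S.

The values 0, 1, 2, 3, 4 are all present; 5 is the first non-negative integer missing from the set.

5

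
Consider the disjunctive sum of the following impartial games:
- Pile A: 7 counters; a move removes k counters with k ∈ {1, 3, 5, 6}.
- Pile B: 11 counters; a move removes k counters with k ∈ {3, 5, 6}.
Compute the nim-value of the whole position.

Grundy values for pile A (subtraction set {1, 3, 5, 6}):
g(0) = mex{} = 0
g(1) = mex{0} = 1
g(2) = mex{1} = 0
g(3) = mex{0} = 1
g(4) = mex{1} = 0
g(5) = mex{0} = 1
g(6) = mex{0,1} = 2
g(7) = mex{0,1,2} = 3
So g(7) = 3.
Grundy values for pile B (subtraction set {3, 5, 6}):
g(0) = mex{} = 0
g(1) = mex{} = 0
g(2) = mex{} = 0
g(3) = mex{0} = 1
g(4) = mex{0} = 1
g(5) = mex{0} = 1
g(6) = mex{0,1} = 2
g(7) = mex{0,1} = 2
g(8) = mex{0,1} = 2
g(9) = mex{1,2} = 0
g(10) = mex{1,2} = 0
g(11) = mex{1,2} = 0
So g(11) = 0.
By the Sprague-Grundy theorem, the Grundy value of a sum of independent games is the XOR of the component values.
Combined value = 3 ⊕ 0 = 3.

3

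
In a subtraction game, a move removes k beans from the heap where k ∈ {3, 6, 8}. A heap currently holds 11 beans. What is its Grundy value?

Compute g(0), g(1), … for moves {3, 6, 8}:
k:     0  1  2  3  4  5  6  7  8  9 10 11
g(k):  0  0  0  1  1  1  2  2  2  3  3  0
So g(11) = 0.

0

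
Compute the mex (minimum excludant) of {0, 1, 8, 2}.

3

The values 0, 1, 2 are all present; 3 is the first non-negative integer missing from the set.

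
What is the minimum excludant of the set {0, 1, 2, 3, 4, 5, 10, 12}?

The values 0, 1, 2, 3, 4, 5 are all present; 6 is the first non-negative integer missing from the set.

6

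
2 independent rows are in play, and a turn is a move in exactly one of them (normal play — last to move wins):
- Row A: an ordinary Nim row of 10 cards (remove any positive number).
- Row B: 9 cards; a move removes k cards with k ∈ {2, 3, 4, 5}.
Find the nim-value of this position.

11

Row A is a plain Nim row of size 10, so its Grundy value is 10.
For row B, compute g(0), g(1), … with moves {2, 3, 4, 5}:
k:     0  1  2  3  4  5  6  7  8  9
g(k):  0  0  1  1  2  2  3  0  0  1
So g(9) = 1.
The value of a disjunctive sum is the nim-sum of the parts.
Combined value = 10 XOR 1 = 11.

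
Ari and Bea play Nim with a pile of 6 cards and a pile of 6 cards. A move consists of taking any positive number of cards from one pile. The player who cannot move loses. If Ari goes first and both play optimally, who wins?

Bea wins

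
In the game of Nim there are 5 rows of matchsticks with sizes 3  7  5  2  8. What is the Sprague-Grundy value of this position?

In binary:
  0011  (3)
  0111  (7)
  0101  (5)
  0010  (2)
  1000  (8)
  ----
  1011  (11)

11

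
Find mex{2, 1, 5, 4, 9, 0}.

3

The values 0, 1, 2 are all present; 3 is the first non-negative integer missing from the set.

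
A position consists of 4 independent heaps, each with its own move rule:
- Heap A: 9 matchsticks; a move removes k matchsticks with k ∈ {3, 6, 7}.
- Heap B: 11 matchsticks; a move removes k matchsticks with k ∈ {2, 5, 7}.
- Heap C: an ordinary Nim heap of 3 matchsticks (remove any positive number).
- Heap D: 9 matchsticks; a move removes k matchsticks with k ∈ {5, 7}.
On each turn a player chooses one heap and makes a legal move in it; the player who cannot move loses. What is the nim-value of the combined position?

2

Grundy values for heap A (subtraction set {3, 6, 7}):
g(0) = mex{} = 0
g(1) = mex{} = 0
g(2) = mex{} = 0
g(3) = mex{0} = 1
g(4) = mex{0} = 1
g(5) = mex{0} = 1
g(6) = mex{0,1} = 2
g(7) = mex{0,1} = 2
g(8) = mex{0,1} = 2
g(9) = mex{0,1,2} = 3
So g(9) = 3.
Build the Grundy sequence for heap B with g(k) = mex{g(k−s) : s ∈ {2, 5, 7}, s ≤ k}:
g(0) = mex{} = 0
g(1) = mex{} = 0
g(2) = mex{0} = 1
g(3) = mex{0} = 1
g(4) = mex{1} = 0
g(5) = mex{0,1} = 2
g(6) = mex{0} = 1
g(7) = mex{0,1,2} = 3
g(8) = mex{0,1} = 2
g(9) = mex{0,1,3} = 2
g(10) = mex{1,2} = 0
g(11) = mex{0,1,2} = 3
So g(11) = 3.
Heap C is a plain Nim heap of size 3, so its Grundy value is 3.
Build the Grundy sequence for heap D with g(k) = mex{g(k−s) : s ∈ {5, 7}, s ≤ k}:
k:     0  1  2  3  4  5  6  7  8  9
g(k):  0  0  0  0  0  1  1  1  1  1
So g(9) = 1.
By the Sprague-Grundy theorem, the Grundy value of a sum of independent games is the XOR of the component values.
Combined value = 3 ⊕ 3 ⊕ 3 ⊕ 1 = 2.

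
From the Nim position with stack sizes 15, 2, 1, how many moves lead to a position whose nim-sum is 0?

Nim-sum: 15 XOR 2 XOR 1 = 12.
The overall nim-sum is X = 12. A stack of size p has a winning move iff p XOR X < p (reduce it to p XOR X).
  15: 15 XOR 12 = 3 < 15 — winning move (to 3).
  2: 2 XOR 12 = 14 ≥ 2 — no move.
  1: 1 XOR 12 = 13 ≥ 1 — no move.
That gives 1 winning move.

1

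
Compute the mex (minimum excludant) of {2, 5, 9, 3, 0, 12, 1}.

The values 0, 1, 2, 3 are all present; 4 is the first non-negative integer missing from the set.

4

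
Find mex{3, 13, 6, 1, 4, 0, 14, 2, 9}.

5

The values 0, 1, 2, 3, 4 are all present; 5 is the first non-negative integer missing from the set.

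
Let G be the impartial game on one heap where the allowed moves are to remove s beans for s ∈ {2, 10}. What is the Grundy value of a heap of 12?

0

Build the Grundy sequence with g(k) = mex{g(k−s) : s ∈ {2, 10}, s ≤ k}:
g(0) = mex{} = 0
g(1) = mex{} = 0
g(2) = mex{0} = 1
g(3) = mex{0} = 1
g(4) = mex{1} = 0
g(5) = mex{1} = 0
g(6) = mex{0} = 1
g(7) = mex{0} = 1
g(8) = mex{1} = 0
g(9) = mex{1} = 0
g(10) = mex{0} = 1
g(11) = mex{0} = 1
g(12) = mex{1} = 0
So g(12) = 0.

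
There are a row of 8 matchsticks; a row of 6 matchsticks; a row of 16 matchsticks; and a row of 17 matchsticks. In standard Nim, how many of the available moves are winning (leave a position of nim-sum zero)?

1

Bitwise XOR of the heap sizes:
  01000  (8)
  00110  (6)
  10000  (16)
  10001  (17)
  -----
  01111  (15)
The overall nim-sum is X = 15. A row of size p has a winning move iff p XOR X < p (reduce it to p XOR X).
  8: 8 XOR 15 = 7 < 8 — winning move (to 7).
  6: 6 XOR 15 = 9 ≥ 6 — no move.
  16: 16 XOR 15 = 31 ≥ 16 — no move.
  17: 17 XOR 15 = 30 ≥ 17 — no move.
That gives 1 winning move.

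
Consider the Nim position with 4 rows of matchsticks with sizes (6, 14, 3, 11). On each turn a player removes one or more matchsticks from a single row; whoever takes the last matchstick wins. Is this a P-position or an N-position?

P-position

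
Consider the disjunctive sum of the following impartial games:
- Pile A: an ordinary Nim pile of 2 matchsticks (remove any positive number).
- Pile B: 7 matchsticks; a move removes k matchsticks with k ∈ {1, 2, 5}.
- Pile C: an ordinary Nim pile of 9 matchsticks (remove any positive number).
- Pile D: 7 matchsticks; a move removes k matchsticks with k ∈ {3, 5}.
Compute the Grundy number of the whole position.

Pile A is a plain Nim pile of size 2, so its Grundy value is 2.
For pile B, compute g(0), g(1), … with moves {1, 2, 5}:
k:     0  1  2  3  4  5  6  7
g(k):  0  1  2  0  1  2  0  1
So g(7) = 1.
Pile C is a plain Nim pile of size 9, so its Grundy value is 9.
Grundy values for pile D (subtraction set {3, 5}):
k:     0  1  2  3  4  5  6  7
g(k):  0  0  0  1  1  1  2  2
So g(7) = 2.
By the Sprague-Grundy theorem, the Grundy value of a sum of independent games is the XOR of the component values.
Combined value = 2 XOR 1 XOR 9 XOR 2 = 8.

8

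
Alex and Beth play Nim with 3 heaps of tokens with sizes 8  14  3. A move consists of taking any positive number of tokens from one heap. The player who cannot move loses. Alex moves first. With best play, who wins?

Alex wins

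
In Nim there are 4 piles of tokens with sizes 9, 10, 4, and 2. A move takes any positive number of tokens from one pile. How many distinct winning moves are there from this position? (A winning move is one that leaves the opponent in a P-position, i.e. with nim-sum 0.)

1

Bitwise XOR of the heap sizes:
  1001  (9)
  1010  (10)
  0100  (4)
  0010  (2)
  ----
  0101  (5)
The overall nim-sum is X = 5. A pile of size p has a winning move iff p XOR X < p (reduce it to p XOR X).
  9: 9 XOR 5 = 12 ≥ 9 — no move.
  10: 10 XOR 5 = 15 ≥ 10 — no move.
  4: 4 XOR 5 = 1 < 4 — winning move (to 1).
  2: 2 XOR 5 = 7 ≥ 2 — no move.
That gives 1 winning move.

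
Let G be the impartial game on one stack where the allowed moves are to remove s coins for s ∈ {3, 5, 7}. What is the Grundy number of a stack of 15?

1

Grundy values for subtraction set {3, 5, 7}:
k:     0  1  2  3  4  5  6  7  8  9 10 11 12 13 14 15
g(k):  0  0  0  1  1  1  2  2  2  3  0  0  0  1  1  1
So g(15) = 1.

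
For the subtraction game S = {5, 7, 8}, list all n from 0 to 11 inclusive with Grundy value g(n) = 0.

0, 1, 2, 3, 4

Grundy values for subtraction set {5, 7, 8}:
k:     0  1  2  3  4  5  6  7  8  9 10 11
g(k):  0  0  0  0  0  1  1  1  1  1  2  2
The P-positions (g = 0) in 0..11 are 0, 1, 2, 3, 4.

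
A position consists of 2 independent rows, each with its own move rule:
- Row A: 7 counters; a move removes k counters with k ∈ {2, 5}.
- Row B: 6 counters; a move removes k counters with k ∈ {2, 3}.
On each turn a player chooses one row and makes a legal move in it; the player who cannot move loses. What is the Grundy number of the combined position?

0

Grundy values for row A (subtraction set {2, 5}):
g(0) = mex{} = 0
g(1) = mex{} = 0
g(2) = mex{0} = 1
g(3) = mex{0} = 1
g(4) = mex{1} = 0
g(5) = mex{0,1} = 2
g(6) = mex{0} = 1
g(7) = mex{1,2} = 0
So g(7) = 0.
Grundy values for row B (subtraction set {2, 3}):
k:     0  1  2  3  4  5  6
g(k):  0  0  1  1  2  0  0
So g(6) = 0.
The value of a disjunctive sum is the nim-sum of the parts.
Combined value = 0 ⊕ 0 = 0.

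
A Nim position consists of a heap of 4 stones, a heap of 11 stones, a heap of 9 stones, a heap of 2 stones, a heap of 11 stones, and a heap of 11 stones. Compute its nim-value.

4

Nim-sum: 4 ⊕ 11 ⊕ 9 ⊕ 2 ⊕ 11 ⊕ 11 = 4.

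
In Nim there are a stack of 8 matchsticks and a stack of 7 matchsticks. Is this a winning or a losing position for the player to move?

Compute the nim-sum pairwise:
8 ^ 7 = 15
The nim-sum is 15 ≠ 0, so this is an N-position: the player to move can win.

Winning position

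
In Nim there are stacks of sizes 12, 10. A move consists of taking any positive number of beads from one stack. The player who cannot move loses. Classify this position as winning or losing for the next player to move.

Write each in binary and XOR column by column:
  1100  (12)
  1010  (10)
  ----
  0110  (6)
The nim-sum is 6 ≠ 0, so this is an N-position: the player to move can win.

Winning position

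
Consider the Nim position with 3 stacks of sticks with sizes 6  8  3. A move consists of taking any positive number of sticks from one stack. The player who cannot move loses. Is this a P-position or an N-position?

N-position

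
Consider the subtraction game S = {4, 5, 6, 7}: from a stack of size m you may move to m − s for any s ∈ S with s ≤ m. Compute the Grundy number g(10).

Grundy values for subtraction set {4, 5, 6, 7}:
k:     0  1  2  3  4  5  6  7  8  9 10
g(k):  0  0  0  0  1  1  1  1  2  2  2
So g(10) = 2.

2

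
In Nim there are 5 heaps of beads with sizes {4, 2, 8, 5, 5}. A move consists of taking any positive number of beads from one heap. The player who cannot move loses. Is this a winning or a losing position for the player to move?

Winning position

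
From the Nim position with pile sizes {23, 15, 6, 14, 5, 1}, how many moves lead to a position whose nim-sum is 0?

In binary:
  10111  (23)
  01111  (15)
  00110  (6)
  01110  (14)
  00101  (5)
  00001  (1)
  -----
  10100  (20)
The overall nim-sum is X = 20. A pile of size p has a winning move iff p XOR X < p (reduce it to p XOR X).
  23: 23 XOR 20 = 3 < 23 — winning move (to 3).
  15: 15 XOR 20 = 27 ≥ 15 — no move.
  6: 6 XOR 20 = 18 ≥ 6 — no move.
  14: 14 XOR 20 = 26 ≥ 14 — no move.
  5: 5 XOR 20 = 17 ≥ 5 — no move.
  1: 1 XOR 20 = 21 ≥ 1 — no move.
That gives 1 winning move.

1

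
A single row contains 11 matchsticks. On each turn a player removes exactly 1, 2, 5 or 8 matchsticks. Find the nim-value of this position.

Compute g(0), g(1), … for moves {1, 2, 5, 8}:
g(0) = mex{} = 0
g(1) = mex{0} = 1
g(2) = mex{0,1} = 2
g(3) = mex{1,2} = 0
g(4) = mex{0,2} = 1
g(5) = mex{0,1} = 2
g(6) = mex{1,2} = 0
g(7) = mex{0,2} = 1
g(8) = mex{0,1} = 2
g(9) = mex{1,2} = 0
g(10) = mex{0,2} = 1
g(11) = mex{0,1} = 2
So g(11) = 2.

2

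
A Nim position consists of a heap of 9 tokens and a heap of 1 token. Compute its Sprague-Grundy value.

Write each in binary and XOR column by column:
  1001  (9)
  0001  (1)
  ----
  1000  (8)

8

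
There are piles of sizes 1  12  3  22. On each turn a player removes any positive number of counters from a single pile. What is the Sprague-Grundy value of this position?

Write each in binary and XOR column by column:
  00001  (1)
  01100  (12)
  00011  (3)
  10110  (22)
  -----
  11000  (24)

24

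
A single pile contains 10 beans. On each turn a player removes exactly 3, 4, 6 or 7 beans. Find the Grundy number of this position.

Grundy values for subtraction set {3, 4, 6, 7}:
g(0) = mex{} = 0
g(1) = mex{} = 0
g(2) = mex{} = 0
g(3) = mex{0} = 1
g(4) = mex{0} = 1
g(5) = mex{0} = 1
g(6) = mex{0,1} = 2
g(7) = mex{0,1} = 2
g(8) = mex{0,1} = 2
g(9) = mex{0,1,2} = 3
g(10) = mex{1,2} = 0
So g(10) = 0.

0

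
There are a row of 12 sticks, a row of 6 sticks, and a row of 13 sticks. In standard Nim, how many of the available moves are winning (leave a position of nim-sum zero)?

Bitwise XOR of the heap sizes:
  1100  (12)
  0110  (6)
  1101  (13)
  ----
  0111  (7)
The overall nim-sum is X = 7. A row of size p has a winning move iff p XOR X < p (reduce it to p XOR X).
  12: 12 XOR 7 = 11 < 12 — winning move (to 11).
  6: 6 XOR 7 = 1 < 6 — winning move (to 1).
  13: 13 XOR 7 = 10 < 13 — winning move (to 10).
That gives 3 winning moves.

3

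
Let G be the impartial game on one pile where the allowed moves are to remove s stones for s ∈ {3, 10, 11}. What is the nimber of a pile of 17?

1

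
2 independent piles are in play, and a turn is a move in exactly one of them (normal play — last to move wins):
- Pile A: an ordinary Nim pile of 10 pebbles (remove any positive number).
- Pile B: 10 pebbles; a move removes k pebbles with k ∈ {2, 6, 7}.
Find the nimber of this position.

9

Pile A is a plain Nim pile of size 10, so its Grundy value is 10.
Build the Grundy sequence for pile B with g(k) = mex{g(k−s) : s ∈ {2, 6, 7}, s ≤ k}:
k:     0  1  2  3  4  5  6  7  8  9 10
g(k):  0  0  1  1  0  0  1  1  2  0  3
So g(10) = 3.
The value of a disjunctive sum is the nim-sum of the parts.
Combined value = 10 XOR 3 = 9.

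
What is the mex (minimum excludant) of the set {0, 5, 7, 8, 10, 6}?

0 is in the set but 1 is not, so the mex is 1.

1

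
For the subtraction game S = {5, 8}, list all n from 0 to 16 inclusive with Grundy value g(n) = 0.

Compute g(0), g(1), … for moves {5, 8}:
k:     0  1  2  3  4  5  6  7  8  9 10 11 12 13 14 15 16
g(k):  0  0  0  0  0  1  1  1  1  1  2  2  2  0  0  0  0
The P-positions (g = 0) in 0..16 are 0, 1, 2, 3, 4, 13, 14, 15, 16.

0, 1, 2, 3, 4, 13, 14, 15, 16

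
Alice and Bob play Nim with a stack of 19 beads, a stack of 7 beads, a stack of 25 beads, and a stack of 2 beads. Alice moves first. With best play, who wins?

Alice wins

Write each in binary and XOR column by column:
  10011  (19)
  00111  (7)
  11001  (25)
  00010  (2)
  -----
  01111  (15)
The nim-sum is 15 ≠ 0, so this is an N-position: the player to move can win; Alice has a winning move.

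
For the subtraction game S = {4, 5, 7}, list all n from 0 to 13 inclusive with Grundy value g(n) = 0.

0, 1, 2, 3, 11, 12, 13

Build the Grundy sequence with g(k) = mex{g(k−s) : s ∈ {4, 5, 7}, s ≤ k}:
k:     0  1  2  3  4  5  6  7  8  9 10 11 12 13
g(k):  0  0  0  0  1  1  1  1  2  2  2  0  0  0
The P-positions (g = 0) in 0..13 are 0, 1, 2, 3, 11, 12, 13.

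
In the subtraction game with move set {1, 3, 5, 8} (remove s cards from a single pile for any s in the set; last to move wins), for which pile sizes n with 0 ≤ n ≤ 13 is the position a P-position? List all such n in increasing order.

0, 2, 4, 6, 13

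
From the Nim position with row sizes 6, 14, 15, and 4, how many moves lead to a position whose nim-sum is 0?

3

Compute the nim-sum pairwise:
6 ^ 14 = 8
8 ^ 15 = 7
7 ^ 4 = 3
The overall nim-sum is X = 3. A row of size p has a winning move iff p XOR X < p (reduce it to p XOR X).
  6: 6 XOR 3 = 5 < 6 — winning move (to 5).
  14: 14 XOR 3 = 13 < 14 — winning move (to 13).
  15: 15 XOR 3 = 12 < 15 — winning move (to 12).
  4: 4 XOR 3 = 7 ≥ 4 — no move.
That gives 3 winning moves.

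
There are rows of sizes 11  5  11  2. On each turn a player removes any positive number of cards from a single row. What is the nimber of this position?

Nim-sum: 11 ^ 5 ^ 11 ^ 2 = 7.

7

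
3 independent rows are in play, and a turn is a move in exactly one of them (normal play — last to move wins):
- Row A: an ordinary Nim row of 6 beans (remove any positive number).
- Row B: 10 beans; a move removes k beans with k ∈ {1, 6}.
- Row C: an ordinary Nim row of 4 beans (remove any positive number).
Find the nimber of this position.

3

Row A is a plain Nim row of size 6, so its Grundy value is 6.
For row B, compute g(0), g(1), … with moves {1, 6}:
g(0) = mex{} = 0
g(1) = mex{0} = 1
g(2) = mex{1} = 0
g(3) = mex{0} = 1
g(4) = mex{1} = 0
g(5) = mex{0} = 1
g(6) = mex{0,1} = 2
g(7) = mex{1,2} = 0
g(8) = mex{0} = 1
g(9) = mex{1} = 0
g(10) = mex{0} = 1
So g(10) = 1.
Row C is a plain Nim row of size 4, so its Grundy value is 4.
The value of a disjunctive sum is the nim-sum of the parts.
Combined value = 6 ⊕ 1 ⊕ 4 = 3.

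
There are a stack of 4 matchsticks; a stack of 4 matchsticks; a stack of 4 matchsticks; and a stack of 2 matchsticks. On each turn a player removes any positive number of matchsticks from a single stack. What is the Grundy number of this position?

6

Nim-sum: 4 ⊕ 4 ⊕ 4 ⊕ 2 = 6.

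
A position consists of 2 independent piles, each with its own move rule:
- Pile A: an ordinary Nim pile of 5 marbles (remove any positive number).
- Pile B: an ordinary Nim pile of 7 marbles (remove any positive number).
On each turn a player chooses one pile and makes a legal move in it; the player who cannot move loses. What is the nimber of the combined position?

Pile A is a plain Nim pile of size 5, so its Grundy value is 5.
Pile B is a plain Nim pile of size 7, so its Grundy value is 7.
By the Sprague-Grundy theorem, the Grundy value of a sum of independent games is the XOR of the component values.
Combined value = 5 XOR 7 = 2.

2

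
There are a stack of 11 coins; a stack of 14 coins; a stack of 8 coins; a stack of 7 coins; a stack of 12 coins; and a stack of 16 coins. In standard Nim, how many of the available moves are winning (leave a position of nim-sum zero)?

Write each in binary and XOR column by column:
  01011  (11)
  01110  (14)
  01000  (8)
  00111  (7)
  01100  (12)
  10000  (16)
  -----
  10110  (22)
The overall nim-sum is X = 22. A stack of size p has a winning move iff p XOR X < p (reduce it to p XOR X).
  11: 11 XOR 22 = 29 ≥ 11 — no move.
  14: 14 XOR 22 = 24 ≥ 14 — no move.
  8: 8 XOR 22 = 30 ≥ 8 — no move.
  7: 7 XOR 22 = 17 ≥ 7 — no move.
  12: 12 XOR 22 = 26 ≥ 12 — no move.
  16: 16 XOR 22 = 6 < 16 — winning move (to 6).
That gives 1 winning move.

1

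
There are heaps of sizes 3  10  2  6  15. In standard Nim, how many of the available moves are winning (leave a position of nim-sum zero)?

Compute the nim-sum pairwise:
3 XOR 10 = 9
9 XOR 2 = 11
11 XOR 6 = 13
13 XOR 15 = 2
The overall nim-sum is X = 2. A heap of size p has a winning move iff p XOR X < p (reduce it to p XOR X).
  3: 3 XOR 2 = 1 < 3 — winning move (to 1).
  10: 10 XOR 2 = 8 < 10 — winning move (to 8).
  2: 2 XOR 2 = 0 < 2 — winning move (to 0).
  6: 6 XOR 2 = 4 < 6 — winning move (to 4).
  15: 15 XOR 2 = 13 < 15 — winning move (to 13).
That gives 5 winning moves.

5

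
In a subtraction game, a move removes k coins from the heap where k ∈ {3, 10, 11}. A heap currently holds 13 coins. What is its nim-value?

2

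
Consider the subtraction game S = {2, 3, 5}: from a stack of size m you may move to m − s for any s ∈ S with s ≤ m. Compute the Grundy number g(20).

3

Grundy values for subtraction set {2, 3, 5}:
k:     0  1  2  3  4  5  6  7  8  9 10 11 12 13 14 15 16 17 18 19 20
g(k):  0  0  1  1  2  2  3  0  0  1  1  2  2  3  0  0  1  1  2  2  3
So g(20) = 3.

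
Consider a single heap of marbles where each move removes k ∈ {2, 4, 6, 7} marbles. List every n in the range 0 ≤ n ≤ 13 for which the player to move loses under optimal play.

0, 1, 9, 10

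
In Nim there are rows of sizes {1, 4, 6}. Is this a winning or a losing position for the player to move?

Compute the nim-sum pairwise:
1 XOR 4 = 5
5 XOR 6 = 3
The nim-sum is 3 ≠ 0, so this is an N-position: the player to move can win.

Winning position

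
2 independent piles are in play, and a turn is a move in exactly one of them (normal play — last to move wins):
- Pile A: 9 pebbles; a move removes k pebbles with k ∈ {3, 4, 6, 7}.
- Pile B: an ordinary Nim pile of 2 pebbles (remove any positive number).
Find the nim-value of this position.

Grundy values for pile A (subtraction set {3, 4, 6, 7}):
k:     0  1  2  3  4  5  6  7  8  9
g(k):  0  0  0  1  1  1  2  2  2  3
So g(9) = 3.
Pile B is a plain Nim pile of size 2, so its Grundy value is 2.
The value of a disjunctive sum is the nim-sum of the parts.
Combined value = 3 XOR 2 = 1.

1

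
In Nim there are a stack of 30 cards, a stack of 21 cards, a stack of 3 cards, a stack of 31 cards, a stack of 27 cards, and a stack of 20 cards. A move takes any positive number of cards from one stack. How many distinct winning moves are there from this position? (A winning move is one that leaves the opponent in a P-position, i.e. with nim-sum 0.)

Nim-sum: 30 XOR 21 XOR 3 XOR 31 XOR 27 XOR 20 = 24.
The overall nim-sum is X = 24. A stack of size p has a winning move iff p XOR X < p (reduce it to p XOR X).
  30: 30 XOR 24 = 6 < 30 — winning move (to 6).
  21: 21 XOR 24 = 13 < 21 — winning move (to 13).
  3: 3 XOR 24 = 27 ≥ 3 — no move.
  31: 31 XOR 24 = 7 < 31 — winning move (to 7).
  27: 27 XOR 24 = 3 < 27 — winning move (to 3).
  20: 20 XOR 24 = 12 < 20 — winning move (to 12).
That gives 5 winning moves.

5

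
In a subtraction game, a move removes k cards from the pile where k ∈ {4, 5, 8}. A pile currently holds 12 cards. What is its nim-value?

Compute g(0), g(1), … for moves {4, 5, 8}:
k:     0  1  2  3  4  5  6  7  8  9 10 11 12
g(k):  0  0  0  0  1  1  1  1  2  2  2  2  0
So g(12) = 0.

0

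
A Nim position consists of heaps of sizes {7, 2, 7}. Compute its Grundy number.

2

Compute the nim-sum pairwise:
7 XOR 2 = 5
5 XOR 7 = 2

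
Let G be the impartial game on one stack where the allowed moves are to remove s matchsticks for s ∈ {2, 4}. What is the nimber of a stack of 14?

1

Build the Grundy sequence with g(k) = mex{g(k−s) : s ∈ {2, 4}, s ≤ k}:
g(0) = mex{} = 0
g(1) = mex{} = 0
g(2) = mex{0} = 1
g(3) = mex{0} = 1
g(4) = mex{0,1} = 2
g(5) = mex{0,1} = 2
g(6) = mex{1,2} = 0
g(7) = mex{1,2} = 0
g(8) = mex{0,2} = 1
g(9) = mex{0,2} = 1
g(10) = mex{0,1} = 2
g(11) = mex{0,1} = 2
g(12) = mex{1,2} = 0
g(13) = mex{1,2} = 0
g(14) = mex{0,2} = 1
So g(14) = 1.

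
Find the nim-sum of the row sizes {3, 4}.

In binary:
  011  (3)
  100  (4)
  ---
  111  (7)

7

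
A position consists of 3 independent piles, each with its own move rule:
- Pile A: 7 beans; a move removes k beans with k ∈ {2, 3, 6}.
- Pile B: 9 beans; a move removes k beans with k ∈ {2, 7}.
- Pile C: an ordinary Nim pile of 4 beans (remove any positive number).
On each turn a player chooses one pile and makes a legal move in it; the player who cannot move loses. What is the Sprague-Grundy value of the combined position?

Grundy values for pile A (subtraction set {2, 3, 6}):
k:     0  1  2  3  4  5  6  7
g(k):  0  0  1  1  2  0  3  1
So g(7) = 1.
For pile B, compute g(0), g(1), … with moves {2, 7}:
k:     0  1  2  3  4  5  6  7  8  9
g(k):  0  0  1  1  0  0  1  1  2  0
So g(9) = 0.
Pile C is a plain Nim pile of size 4, so its Grundy value is 4.
By the Sprague-Grundy theorem, the Grundy value of a sum of independent games is the XOR of the component values.
Combined value = 1 XOR 0 XOR 4 = 5.

5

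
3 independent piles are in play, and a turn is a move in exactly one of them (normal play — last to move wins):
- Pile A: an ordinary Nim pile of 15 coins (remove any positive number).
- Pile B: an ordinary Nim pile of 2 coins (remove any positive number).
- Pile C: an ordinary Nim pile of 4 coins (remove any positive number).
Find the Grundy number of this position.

Pile A is a plain Nim pile of size 15, so its Grundy value is 15.
Pile B is a plain Nim pile of size 2, so its Grundy value is 2.
Pile C is a plain Nim pile of size 4, so its Grundy value is 4.
By the Sprague-Grundy theorem, the Grundy value of a sum of independent games is the XOR of the component values.
Combined value = 15 XOR 2 XOR 4 = 9.

9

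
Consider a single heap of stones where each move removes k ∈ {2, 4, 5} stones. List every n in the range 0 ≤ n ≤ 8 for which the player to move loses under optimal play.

0, 1, 7, 8

Grundy values for subtraction set {2, 4, 5}:
g(0) = mex{} = 0
g(1) = mex{} = 0
g(2) = mex{0} = 1
g(3) = mex{0} = 1
g(4) = mex{0,1} = 2
g(5) = mex{0,1} = 2
g(6) = mex{0,1,2} = 3
g(7) = mex{1,2} = 0
g(8) = mex{1,2,3} = 0
The P-positions (g = 0) in 0..8 are 0, 1, 7, 8.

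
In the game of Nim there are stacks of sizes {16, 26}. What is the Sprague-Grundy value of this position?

Nim-sum: 16 ^ 26 = 10.

10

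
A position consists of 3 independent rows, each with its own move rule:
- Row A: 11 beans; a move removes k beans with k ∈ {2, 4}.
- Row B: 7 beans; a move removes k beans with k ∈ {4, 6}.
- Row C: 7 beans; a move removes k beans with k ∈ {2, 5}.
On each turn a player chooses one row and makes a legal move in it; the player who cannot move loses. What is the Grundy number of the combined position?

3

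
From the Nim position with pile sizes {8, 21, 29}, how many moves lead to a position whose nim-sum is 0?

Compute the nim-sum pairwise:
8 ^ 21 = 29
29 ^ 29 = 0
The nim-sum is already 0, so every move leaves a nonzero nim-sum — there are no winning moves.

0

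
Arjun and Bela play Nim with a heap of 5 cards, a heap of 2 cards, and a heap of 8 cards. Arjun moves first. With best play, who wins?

Nim-sum: 5 ⊕ 2 ⊕ 8 = 15.
The nim-sum is 15 ≠ 0, so this is an N-position: the player to move can win; Arjun has a winning move.

Arjun wins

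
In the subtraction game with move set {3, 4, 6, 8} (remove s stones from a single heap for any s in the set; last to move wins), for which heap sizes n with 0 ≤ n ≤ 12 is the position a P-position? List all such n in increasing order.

Build the Grundy sequence with g(k) = mex{g(k−s) : s ∈ {3, 4, 6, 8}, s ≤ k}:
k:     0  1  2  3  4  5  6  7  8  9 10 11 12
g(k):  0  0  0  1  1  1  2  2  2  3  3  0  0
The P-positions (g = 0) in 0..12 are 0, 1, 2, 11, 12.

0, 1, 2, 11, 12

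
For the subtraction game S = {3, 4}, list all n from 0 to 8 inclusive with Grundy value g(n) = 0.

Compute g(0), g(1), … for moves {3, 4}:
k:     0  1  2  3  4  5  6  7  8
g(k):  0  0  0  1  1  1  2  0  0
The P-positions (g = 0) in 0..8 are 0, 1, 2, 7, 8.

0, 1, 2, 7, 8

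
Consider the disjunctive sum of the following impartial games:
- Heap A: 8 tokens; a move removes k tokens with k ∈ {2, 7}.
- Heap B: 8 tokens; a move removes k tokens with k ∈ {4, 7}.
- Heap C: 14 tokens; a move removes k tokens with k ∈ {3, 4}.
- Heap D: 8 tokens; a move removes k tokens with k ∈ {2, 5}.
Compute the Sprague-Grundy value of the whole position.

0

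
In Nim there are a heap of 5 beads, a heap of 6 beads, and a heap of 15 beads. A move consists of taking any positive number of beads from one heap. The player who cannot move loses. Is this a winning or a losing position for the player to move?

Winning position

Nim-sum: 5 XOR 6 XOR 15 = 12.
The nim-sum is 12 ≠ 0, so this is an N-position: the player to move can win.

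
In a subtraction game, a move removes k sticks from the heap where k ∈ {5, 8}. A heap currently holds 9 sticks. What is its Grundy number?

Grundy values for subtraction set {5, 8}:
g(0) = mex{} = 0
g(1) = mex{} = 0
g(2) = mex{} = 0
g(3) = mex{} = 0
g(4) = mex{} = 0
g(5) = mex{0} = 1
g(6) = mex{0} = 1
g(7) = mex{0} = 1
g(8) = mex{0} = 1
g(9) = mex{0} = 1
So g(9) = 1.

1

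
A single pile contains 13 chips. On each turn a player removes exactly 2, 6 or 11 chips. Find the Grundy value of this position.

0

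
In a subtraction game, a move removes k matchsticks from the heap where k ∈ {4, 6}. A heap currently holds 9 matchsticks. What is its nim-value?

Grundy values for subtraction set {4, 6}:
g(0) = mex{} = 0
g(1) = mex{} = 0
g(2) = mex{} = 0
g(3) = mex{} = 0
g(4) = mex{0} = 1
g(5) = mex{0} = 1
g(6) = mex{0} = 1
g(7) = mex{0} = 1
g(8) = mex{0,1} = 2
g(9) = mex{0,1} = 2
So g(9) = 2.

2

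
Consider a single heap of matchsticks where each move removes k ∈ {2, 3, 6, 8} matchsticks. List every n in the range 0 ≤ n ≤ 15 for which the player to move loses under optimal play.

0, 1, 5, 10, 14, 15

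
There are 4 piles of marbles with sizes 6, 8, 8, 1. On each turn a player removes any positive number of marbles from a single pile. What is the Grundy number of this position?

7

Compute the nim-sum pairwise:
6 ⊕ 8 = 14
14 ⊕ 8 = 6
6 ⊕ 1 = 7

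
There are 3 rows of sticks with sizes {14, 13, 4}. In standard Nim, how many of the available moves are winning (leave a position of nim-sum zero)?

3

Compute the nim-sum pairwise:
14 XOR 13 = 3
3 XOR 4 = 7
The overall nim-sum is X = 7. A row of size p has a winning move iff p XOR X < p (reduce it to p XOR X).
  14: 14 XOR 7 = 9 < 14 — winning move (to 9).
  13: 13 XOR 7 = 10 < 13 — winning move (to 10).
  4: 4 XOR 7 = 3 < 4 — winning move (to 3).
That gives 3 winning moves.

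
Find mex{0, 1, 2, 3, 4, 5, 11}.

The values 0, 1, 2, 3, 4, 5 are all present; 6 is the first non-negative integer missing from the set.

6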